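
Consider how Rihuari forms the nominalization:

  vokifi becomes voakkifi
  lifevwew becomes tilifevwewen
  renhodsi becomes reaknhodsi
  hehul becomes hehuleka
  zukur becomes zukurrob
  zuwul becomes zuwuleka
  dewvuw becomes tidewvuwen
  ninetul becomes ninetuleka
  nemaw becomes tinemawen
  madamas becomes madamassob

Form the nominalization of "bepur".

bepurrob

dewvuw and ninetul both have last vowel 'u' yet inflect differently (tidewvuwen, ninetuleka), so the last vowel is not what conditions the rule; the final letter is.
"bepur" ends in -r. The one such stem in the data (zukur → zukurrob) doubles the final consonant and adds -ob (as does madamas), so the same rule applies.
The other patterns: stems ending in -i insert -ak- after the first vowel; stems ending in -w add ti- … -en around the stem; stems ending in -l add -eka.
So bepur → bepurrob.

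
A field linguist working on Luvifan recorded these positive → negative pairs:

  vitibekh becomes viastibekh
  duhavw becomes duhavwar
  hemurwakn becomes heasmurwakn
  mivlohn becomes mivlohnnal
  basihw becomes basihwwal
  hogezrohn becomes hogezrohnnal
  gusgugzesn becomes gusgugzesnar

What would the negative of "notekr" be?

"notekr" has second-to-last letter 'k'. The stems whose second-to-last letter is 'k' (hemurwakn → heasmurwakn, vitibekh → viastibekh) insert -as- after the first vowel.
The other patterns: stems whose second-to-last letter is 's' or 'v' add -ar; stems whose second-to-last letter is 'h' double the final consonant and add -al.
So notekr → noastekr.

noastekr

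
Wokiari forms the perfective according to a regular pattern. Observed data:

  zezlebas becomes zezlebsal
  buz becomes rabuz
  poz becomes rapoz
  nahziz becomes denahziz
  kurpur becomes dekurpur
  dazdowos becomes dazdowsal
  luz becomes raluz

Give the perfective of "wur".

rawur

poz and nahziz both end in -z yet inflect differently (rapoz, denahziz), so the final letter is not what conditions the rule; the number of vowels is.
"wur" has 1 vowel. The stems with 1 vowel (poz → rapoz, buz → rabuz, luz → raluz) add the prefix ra-.
So wur → rawur.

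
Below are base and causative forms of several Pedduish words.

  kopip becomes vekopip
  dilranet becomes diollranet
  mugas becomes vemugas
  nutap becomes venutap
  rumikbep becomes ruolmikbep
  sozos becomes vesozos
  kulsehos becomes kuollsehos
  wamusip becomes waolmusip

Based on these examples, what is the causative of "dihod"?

nutap and rumikbep both end in -p yet inflect differently (venutap, ruolmikbep), so the final letter is not what conditions the rule; the number of vowels is.
"dihod" has 2 vowels. The stems with 2 vowels (nutap → venutap, sozos → vesozos, mugas → vemugas) add the prefix ve-.
The other pattern: stems with 3 vowels insert -ol- after the first vowel.
So dihod → vedihod.

vedihod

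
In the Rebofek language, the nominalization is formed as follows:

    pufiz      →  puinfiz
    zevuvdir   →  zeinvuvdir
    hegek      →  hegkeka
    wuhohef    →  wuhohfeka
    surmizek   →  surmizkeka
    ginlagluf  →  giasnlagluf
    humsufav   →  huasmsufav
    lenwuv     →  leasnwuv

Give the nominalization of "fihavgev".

wuhohef and ginlagluf both end in -f yet inflect differently (wuhohfeka, giasnlagluf), so the final letter is not what conditions the rule; the last vowel is.
"fihavgev" has last vowel 'e'. The stems whose last vowel is 'e' (hegek → hegkeka, wuhohef → wuhohfeka, surmizek → surmizkeka) delete the last vowel and add -eka.
So fihavgev → fihavgveka.

fihavgveka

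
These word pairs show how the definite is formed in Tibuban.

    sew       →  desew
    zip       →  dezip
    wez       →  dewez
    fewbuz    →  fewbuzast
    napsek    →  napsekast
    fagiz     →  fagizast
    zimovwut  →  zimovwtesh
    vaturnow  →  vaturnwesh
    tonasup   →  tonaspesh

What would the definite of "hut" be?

wez and fewbuz both end in -z yet inflect differently (dewez, fewbuzast), so the final letter is not what conditions the rule; the number of vowels is.
"hut" has 1 vowel. The stems with 1 vowel (sew → desew, zip → dezip, wez → dewez) add the prefix de-.
The other patterns: stems with 2 vowels add -ast; stems with 3 vowels delete the last vowel and add -esh.
So hut → dehut.

dehut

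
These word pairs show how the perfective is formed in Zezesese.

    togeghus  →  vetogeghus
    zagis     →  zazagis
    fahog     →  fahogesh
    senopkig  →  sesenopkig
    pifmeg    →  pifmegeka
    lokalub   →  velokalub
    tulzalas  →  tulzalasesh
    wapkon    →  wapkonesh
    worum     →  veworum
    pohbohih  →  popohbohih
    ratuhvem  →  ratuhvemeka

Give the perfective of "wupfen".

wupfeneka

zagis and togeghus both end in -s yet inflect differently (zazagis, vetogeghus), so the final letter is not what conditions the rule; the last vowel is.
"wupfen" has last vowel 'e'. The stems whose last vowel is 'e' (pifmeg → pifmegeka, ratuhvem → ratuhvemeka) add -eka.
So wupfen → wupfeneka.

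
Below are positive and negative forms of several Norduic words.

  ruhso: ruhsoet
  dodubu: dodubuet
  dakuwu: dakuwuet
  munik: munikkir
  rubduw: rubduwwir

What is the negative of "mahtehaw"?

rubduw and dakuwu both have last vowel 'u' yet inflect differently (rubduwwir, dakuwuet), so the last vowel is not what conditions the rule; whether the stem ends in a vowel or a consonant is.
"mahtehaw" ends in a consonant. The stems ending in a consonant (rubduw → rubduwwir, munik → munikkir) double the final consonant and add -ir.
The other pattern: stems ending in a vowel add -et.
So mahtehaw → mahtehawwir.

mahtehawwir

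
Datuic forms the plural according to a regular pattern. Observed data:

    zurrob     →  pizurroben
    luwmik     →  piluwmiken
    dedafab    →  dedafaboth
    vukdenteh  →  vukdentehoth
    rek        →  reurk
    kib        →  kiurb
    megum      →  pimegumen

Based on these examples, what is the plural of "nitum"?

pinitumen

kib and zurrob both end in -b yet inflect differently (kiurb, pizurroben), so the final letter is not what conditions the rule; the number of vowels is.
"nitum" has 2 vowels. The stems with 2 vowels (zurrob → pizurroben, luwmik → piluwmiken, megum → pimegumen) add pi- … -en around the stem.
The other patterns: stems with 1 vowel insert -ur- after the first vowel; stems with 3 vowels add -oth.
So nitum → pinitumen.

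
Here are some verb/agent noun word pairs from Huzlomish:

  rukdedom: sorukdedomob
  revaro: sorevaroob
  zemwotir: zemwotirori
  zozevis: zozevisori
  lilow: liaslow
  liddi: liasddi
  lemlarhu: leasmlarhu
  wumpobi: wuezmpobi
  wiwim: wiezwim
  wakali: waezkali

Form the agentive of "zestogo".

"zestogo" begins with z-. The stems beginning with z- (zemwotir → zemwotirori, zozevis → zozevisori) add -ori.
The other patterns: stems beginning with r- add so- … -ob around the stem; stems beginning with l- insert -as- after the first vowel; stems beginning with w- insert -ez- after the first vowel.
So zestogo → zestogoori.

zestogoori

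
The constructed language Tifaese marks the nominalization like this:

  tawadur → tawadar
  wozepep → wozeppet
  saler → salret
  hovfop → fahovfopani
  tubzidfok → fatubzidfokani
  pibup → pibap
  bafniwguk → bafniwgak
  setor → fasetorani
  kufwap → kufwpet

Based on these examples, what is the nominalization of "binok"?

pibup and kufwap both end in -p yet inflect differently (pibap, kufwpet), so the final letter is not what conditions the rule; the last vowel is.
"binok" has last vowel 'o'. The stems whose last vowel is 'o' (tubzidfok → fatubzidfokani, setor → fasetorani, hovfop → fahovfopani) add fa- … -ani around the stem.
So binok → fabinokani.

fabinokani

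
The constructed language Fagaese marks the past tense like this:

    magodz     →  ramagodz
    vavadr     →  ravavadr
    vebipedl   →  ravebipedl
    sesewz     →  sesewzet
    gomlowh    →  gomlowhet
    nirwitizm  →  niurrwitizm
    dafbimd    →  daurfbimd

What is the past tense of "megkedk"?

"megkedk" has second-to-last letter 'd'. The stems whose second-to-last letter is 'd' (magodz → ramagodz, vavadr → ravavadr, vebipedl → ravebipedl) add the prefix ra-.
So megkedk → ramegkedk.

ramegkedk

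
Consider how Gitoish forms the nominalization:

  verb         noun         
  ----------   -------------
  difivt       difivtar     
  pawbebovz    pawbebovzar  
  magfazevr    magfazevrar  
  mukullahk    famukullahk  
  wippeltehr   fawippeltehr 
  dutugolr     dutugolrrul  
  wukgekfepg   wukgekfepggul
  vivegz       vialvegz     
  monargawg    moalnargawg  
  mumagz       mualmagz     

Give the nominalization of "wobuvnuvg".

wobuvnuvgar

magfazevr and wippeltehr both end in -r yet inflect differently (magfazevrar, fawippeltehr), so the final letter is not what conditions the rule; the second-to-last letter is.
"wobuvnuvg" has second-to-last letter 'v'. The stems whose second-to-last letter is 'v' (difivt → difivtar, pawbebovz → pawbebovzar, magfazevr → magfazevrar) add -ar.
So wobuvnuvg → wobuvnuvgar.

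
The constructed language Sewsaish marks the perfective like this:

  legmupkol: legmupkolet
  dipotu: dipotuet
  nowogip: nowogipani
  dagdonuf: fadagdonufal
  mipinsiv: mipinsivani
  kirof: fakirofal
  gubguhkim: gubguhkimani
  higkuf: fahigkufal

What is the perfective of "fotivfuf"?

fafotivfufal

kirof and legmupkol both have last vowel 'o' yet inflect differently (fakirofal, legmupkolet), so the last vowel is not what conditions the rule; the final letter is.
"fotivfuf" ends in -f. The stems ending in -f (dagdonuf → fadagdonufal, higkuf → fahigkufal, kirof → fakirofal) add fa- … -al around the stem.
The other patterns: stems ending in -l or -u add -et; stems ending in -m, -p or -v add -ani.
So fotivfuf → fafotivfufal.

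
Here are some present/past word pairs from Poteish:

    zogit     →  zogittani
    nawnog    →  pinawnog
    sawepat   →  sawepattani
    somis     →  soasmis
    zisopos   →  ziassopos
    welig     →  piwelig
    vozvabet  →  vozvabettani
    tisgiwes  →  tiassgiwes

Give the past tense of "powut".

somis and zogit both have last vowel 'i' yet inflect differently (soasmis, zogittani), so the last vowel is not what conditions the rule; the final letter is.
"powut" ends in -t. The stems ending in -t (zogit → zogittani, sawepat → sawepattani, vozvabet → vozvabettani) double the final consonant and add -ani.
So powut → powuttani.

powuttani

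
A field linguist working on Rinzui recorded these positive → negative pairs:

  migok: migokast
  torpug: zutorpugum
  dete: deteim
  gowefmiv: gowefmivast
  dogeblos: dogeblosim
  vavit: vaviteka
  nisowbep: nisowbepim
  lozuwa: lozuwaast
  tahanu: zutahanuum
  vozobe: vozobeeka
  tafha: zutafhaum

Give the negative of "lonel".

lonelast

vozobe and dete both end in -e yet inflect differently (vozobeeka, deteim), so the final letter is not what conditions the rule; the first letter is.
"lonel" begins with l-. The one such stem in the data (lozuwa → lozuwaast) adds -ast, so the same rule applies.
The other patterns: stems beginning with t- add zu- … -um around the stem; stems beginning with v- add -eka; stems beginning with d- or n- add -im.
So lonel → lonelast.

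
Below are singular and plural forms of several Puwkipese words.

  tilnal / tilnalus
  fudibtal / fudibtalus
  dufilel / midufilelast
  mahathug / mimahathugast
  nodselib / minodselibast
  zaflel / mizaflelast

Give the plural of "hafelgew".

mihafelgewast

"hafelgew" has last vowel 'e'. The stems whose last vowel is 'e' (dufilel → midufilelast, zaflel → mizaflelast) add mi- … -ast around the stem.
The other pattern: stems whose last vowel is 'a' add -us.
So hafelgew → mihafelgewast.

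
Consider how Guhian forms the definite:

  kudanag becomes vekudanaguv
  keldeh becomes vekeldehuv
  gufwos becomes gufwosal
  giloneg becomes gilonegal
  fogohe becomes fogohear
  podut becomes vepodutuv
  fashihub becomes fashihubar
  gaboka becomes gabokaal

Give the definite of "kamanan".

vekamananuv

giloneg and kudanag both end in -g yet inflect differently (gilonegal, vekudanaguv), so the final letter is not what conditions the rule; the first letter is.
"kamanan" begins with k-. The stems beginning with k- (keldeh → vekeldehuv, kudanag → vekudanaguv) add ve- … -uv around the stem.
The other patterns: stems beginning with g- add -al; stems beginning with f- add -ar.
So kamanan → vekamananuv.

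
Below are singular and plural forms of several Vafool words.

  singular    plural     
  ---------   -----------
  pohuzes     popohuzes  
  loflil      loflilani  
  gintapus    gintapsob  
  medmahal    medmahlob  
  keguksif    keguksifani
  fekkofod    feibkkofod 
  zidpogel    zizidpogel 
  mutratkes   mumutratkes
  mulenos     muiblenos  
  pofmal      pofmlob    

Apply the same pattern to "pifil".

pifilani

"pifil" has last vowel 'i'. The stems whose last vowel is 'i' (loflil → loflilani, keguksif → keguksifani) add -ani.
The other patterns: stems whose last vowel is 'o' insert -ib- after the first vowel; stems whose last vowel is 'e' repeat the first consonant+vowel as a prefix; stems whose last vowel is 'a' or 'u' delete the last vowel and add -ob.
So pifil → pifilani.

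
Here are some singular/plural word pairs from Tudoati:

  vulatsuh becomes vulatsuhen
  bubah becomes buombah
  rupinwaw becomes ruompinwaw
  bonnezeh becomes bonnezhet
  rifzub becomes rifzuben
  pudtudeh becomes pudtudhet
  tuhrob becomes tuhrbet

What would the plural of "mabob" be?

mabbet

bubah and vulatsuh both end in -h yet inflect differently (buombah, vulatsuhen), so the final letter is not what conditions the rule; the last vowel is.
"mabob" has last vowel 'o'. The one such stem in the data (tuhrob → tuhrbet) deletes the last vowel and adds -et (as do bonnezeh, pudtudeh), so the same rule applies.
So mabob → mabbet.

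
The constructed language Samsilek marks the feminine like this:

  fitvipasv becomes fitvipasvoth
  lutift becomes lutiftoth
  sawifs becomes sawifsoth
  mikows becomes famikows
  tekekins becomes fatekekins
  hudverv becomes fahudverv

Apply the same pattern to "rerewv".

"rerewv" has second-to-last letter 'w'. The one such stem in the data (mikows → famikows) adds the prefix fa-, so the same rule applies.
So rerewv → farerewv.

farerewv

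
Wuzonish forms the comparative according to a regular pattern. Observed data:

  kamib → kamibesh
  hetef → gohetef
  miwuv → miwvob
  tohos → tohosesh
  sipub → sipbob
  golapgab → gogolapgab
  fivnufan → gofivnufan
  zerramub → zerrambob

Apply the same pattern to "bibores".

zerramub and golapgab both end in -b yet inflect differently (zerrambob, gogolapgab), so the final letter is not what conditions the rule; the last vowel is.
"bibores" has last vowel 'e'. The one such stem in the data (hetef → gohetef) adds the prefix go-, so the same rule applies.
So bibores → gobibores.

gobibores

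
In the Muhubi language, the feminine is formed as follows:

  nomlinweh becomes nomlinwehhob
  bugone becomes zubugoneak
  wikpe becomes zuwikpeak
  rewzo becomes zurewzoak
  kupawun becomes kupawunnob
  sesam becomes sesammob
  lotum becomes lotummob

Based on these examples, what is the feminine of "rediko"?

zuredikoak

wikpe and nomlinweh both have last vowel 'e' yet inflect differently (zuwikpeak, nomlinwehhob), so the last vowel is not what conditions the rule; whether the stem ends in a vowel or a consonant is.
"rediko" ends in a vowel. The stems ending in a vowel (wikpe → zuwikpeak, rewzo → zurewzoak, bugone → zubugoneak) add zu- … -ak around the stem.
The other pattern: stems ending in a consonant double the final consonant and add -ob.
So rediko → zuredikoak.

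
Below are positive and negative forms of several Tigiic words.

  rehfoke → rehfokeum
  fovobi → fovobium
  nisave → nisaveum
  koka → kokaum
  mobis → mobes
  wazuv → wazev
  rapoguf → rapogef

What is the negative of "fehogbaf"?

fehogbef

"fehogbaf" ends in a consonant. The stems ending in a consonant (mobis → mobes, wazuv → wazev, rapoguf → rapogef) change the last vowel to 'e'.
So fehogbaf → fehogbef.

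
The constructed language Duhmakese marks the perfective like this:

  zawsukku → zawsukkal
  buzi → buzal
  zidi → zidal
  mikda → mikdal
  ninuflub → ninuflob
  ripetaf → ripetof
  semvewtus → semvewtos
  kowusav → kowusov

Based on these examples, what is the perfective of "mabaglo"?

mabaglal

zawsukku and ninuflub both have last vowel 'u' yet inflect differently (zawsukkal, ninuflob), so the last vowel is not what conditions the rule; whether the stem ends in a vowel or a consonant is.
"mabaglo" ends in a vowel. The stems ending in a vowel (zawsukku → zawsukkal, buzi → buzal, zidi → zidal) drop the final letter and add -al.
The other pattern: stems ending in a consonant change the last vowel to 'o'.
So mabaglo → mabaglal.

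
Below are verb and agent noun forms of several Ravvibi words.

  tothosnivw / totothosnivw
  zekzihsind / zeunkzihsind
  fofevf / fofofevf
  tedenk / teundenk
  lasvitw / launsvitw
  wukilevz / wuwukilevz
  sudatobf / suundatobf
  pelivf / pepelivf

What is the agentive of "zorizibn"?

zounrizibn

pelivf and sudatobf both end in -f yet inflect differently (pepelivf, suundatobf), so the final letter is not what conditions the rule; the second-to-last letter is.
"zorizibn" has second-to-last letter 'b'. The one such stem in the data (sudatobf → suundatobf) inserts -un- after the first vowel (as do zekzihsind, tedenk), so the same rule applies.
So zorizibn → zounrizibn.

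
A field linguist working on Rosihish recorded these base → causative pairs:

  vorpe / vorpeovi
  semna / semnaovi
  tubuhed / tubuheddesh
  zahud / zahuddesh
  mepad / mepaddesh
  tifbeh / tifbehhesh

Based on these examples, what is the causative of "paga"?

vorpe and tubuhed both have last vowel 'e' yet inflect differently (vorpeovi, tubuheddesh), so the last vowel is not what conditions the rule; whether the stem ends in a vowel or a consonant is.
"paga" ends in a vowel. The stems ending in a vowel (vorpe → vorpeovi, semna → semnaovi) add -ovi.
The other pattern: stems ending in a consonant double the final consonant and add -esh.
So paga → pagaovi.

pagaovi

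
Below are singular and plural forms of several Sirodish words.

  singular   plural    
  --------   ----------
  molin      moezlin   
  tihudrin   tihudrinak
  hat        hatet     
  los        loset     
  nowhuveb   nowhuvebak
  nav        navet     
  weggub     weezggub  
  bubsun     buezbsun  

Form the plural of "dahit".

weggub and nowhuveb both end in -b yet inflect differently (weezggub, nowhuvebak), so the final letter is not what conditions the rule; the number of vowels is.
"dahit" has 2 vowels. The stems with 2 vowels (molin → moezlin, weggub → weezggub, bubsun → buezbsun) insert -ez- after the first vowel.
So dahit → daezhit.

daezhit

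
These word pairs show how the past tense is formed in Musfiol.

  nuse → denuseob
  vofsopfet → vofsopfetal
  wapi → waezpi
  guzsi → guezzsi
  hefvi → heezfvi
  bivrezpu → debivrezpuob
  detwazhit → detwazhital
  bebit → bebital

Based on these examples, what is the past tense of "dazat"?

guzsi and bebit both have last vowel 'i' yet inflect differently (guezzsi, bebital), so the last vowel is not what conditions the rule; the final letter is.
"dazat" ends in -t. The stems ending in -t (bebit → bebital, vofsopfet → vofsopfetal, detwazhit → detwazhital) add -al.
The other patterns: stems ending in -i insert -ez- after the first vowel; stems ending in -e or -u add de- … -ob around the stem.
So dazat → dazatal.

dazatal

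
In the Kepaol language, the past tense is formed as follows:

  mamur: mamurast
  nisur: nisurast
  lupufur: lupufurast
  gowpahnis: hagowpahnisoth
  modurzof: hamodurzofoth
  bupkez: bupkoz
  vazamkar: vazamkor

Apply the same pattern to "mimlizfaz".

mimlizfoz

mamur and vazamkar both end in -r yet inflect differently (mamurast, vazamkor), so the final letter is not what conditions the rule; the last vowel is.
"mimlizfaz" has last vowel 'a'. The one such stem in the data (vazamkar → vazamkor) changes the last vowel to 'o' (as does bupkez), so the same rule applies.
So mimlizfaz → mimlizfoz.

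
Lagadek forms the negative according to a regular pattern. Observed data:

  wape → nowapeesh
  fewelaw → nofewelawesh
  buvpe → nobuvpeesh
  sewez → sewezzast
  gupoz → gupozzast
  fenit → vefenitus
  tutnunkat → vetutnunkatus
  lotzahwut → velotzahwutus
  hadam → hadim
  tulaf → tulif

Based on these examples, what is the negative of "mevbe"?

nomevbeesh

"mevbe" ends in -e. The stems ending in -e (wape → nowapeesh, buvpe → nobuvpeesh) add no- … -esh around the stem.
So mevbe → nomevbeesh.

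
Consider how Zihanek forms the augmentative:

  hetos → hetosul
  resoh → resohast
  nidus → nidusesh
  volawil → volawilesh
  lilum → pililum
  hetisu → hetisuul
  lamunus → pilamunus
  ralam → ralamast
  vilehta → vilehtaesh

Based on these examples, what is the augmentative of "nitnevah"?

nitnevahesh

ralam and lilum both end in -m yet inflect differently (ralamast, pililum), so the final letter is not what conditions the rule; the first letter is.
"nitnevah" begins with n-. The one such stem in the data (nidus → nidusesh) adds -esh, so the same rule applies.
The other patterns: stems beginning with h- add -ul; stems beginning with r- add -ast; stems beginning with l- add the prefix pi-.
So nitnevah → nitnevahesh.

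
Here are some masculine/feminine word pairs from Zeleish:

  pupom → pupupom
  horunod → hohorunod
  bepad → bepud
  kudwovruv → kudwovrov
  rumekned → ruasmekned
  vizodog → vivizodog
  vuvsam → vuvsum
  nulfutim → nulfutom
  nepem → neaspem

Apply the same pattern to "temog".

tetemog

horunod and bepad both end in -d yet inflect differently (hohorunod, bepud), so the final letter is not what conditions the rule; the last vowel is.
"temog" has last vowel 'o'. The stems whose last vowel is 'o' (horunod → hohorunod, pupom → pupupom, vizodog → vivizodog) repeat the first consonant+vowel as a prefix.
So temog → tetemog.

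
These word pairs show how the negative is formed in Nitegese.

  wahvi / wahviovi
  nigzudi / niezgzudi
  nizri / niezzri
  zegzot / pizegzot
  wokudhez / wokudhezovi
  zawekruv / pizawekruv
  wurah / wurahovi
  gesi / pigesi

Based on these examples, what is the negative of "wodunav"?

wodunavovi

wahvi and nigzudi both end in -i yet inflect differently (wahviovi, niezgzudi), so the final letter is not what conditions the rule; the first letter is.
"wodunav" begins with w-. The stems beginning with w- (wokudhez → wokudhezovi, wahvi → wahviovi, wurah → wurahovi) add -ovi.
The other patterns: stems beginning with n- insert -ez- after the first vowel; stems beginning with g- or z- add the prefix pi-.
So wodunav → wodunavovi.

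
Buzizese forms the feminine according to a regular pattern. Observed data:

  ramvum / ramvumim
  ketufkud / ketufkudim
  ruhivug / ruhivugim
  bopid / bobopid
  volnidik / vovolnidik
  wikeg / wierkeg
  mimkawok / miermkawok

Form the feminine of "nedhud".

ketufkud and bopid both end in -d yet inflect differently (ketufkudim, bobopid), so the final letter is not what conditions the rule; the last vowel is.
"nedhud" has last vowel 'u'. The stems whose last vowel is 'u' (ramvum → ramvumim, ketufkud → ketufkudim, ruhivug → ruhivugim) add -im.
The other patterns: stems whose last vowel is 'i' repeat the first consonant+vowel as a prefix; stems whose last vowel is 'e' or 'o' insert -er- after the first vowel.
So nedhud → nedhudim.

nedhudim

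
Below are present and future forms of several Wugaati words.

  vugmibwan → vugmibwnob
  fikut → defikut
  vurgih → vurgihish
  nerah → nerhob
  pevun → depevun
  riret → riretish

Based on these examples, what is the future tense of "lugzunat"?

vugmibwan and pevun both end in -n yet inflect differently (vugmibwnob, depevun), so the final letter is not what conditions the rule; the last vowel is.
"lugzunat" has last vowel 'a'. The stems whose last vowel is 'a' (vugmibwan → vugmibwnob, nerah → nerhob) delete the last vowel and add -ob.
The other patterns: stems whose last vowel is 'u' add the prefix de-; stems whose last vowel is 'e' or 'i' add -ish.
So lugzunat → lugzuntob.

lugzuntob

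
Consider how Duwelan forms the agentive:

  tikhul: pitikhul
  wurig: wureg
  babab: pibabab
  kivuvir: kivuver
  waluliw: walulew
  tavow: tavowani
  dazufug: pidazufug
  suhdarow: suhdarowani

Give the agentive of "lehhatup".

pilehhatup

wurig and dazufug both end in -g yet inflect differently (wureg, pidazufug), so the final letter is not what conditions the rule; the last vowel is.
"lehhatup" has last vowel 'u'. The stems whose last vowel is 'u' (tikhul → pitikhul, dazufug → pidazufug) add the prefix pi-.
The other patterns: stems whose last vowel is 'i' change the last vowel to 'e'; stems whose last vowel is 'o' add -ani.
So lehhatup → pilehhatup.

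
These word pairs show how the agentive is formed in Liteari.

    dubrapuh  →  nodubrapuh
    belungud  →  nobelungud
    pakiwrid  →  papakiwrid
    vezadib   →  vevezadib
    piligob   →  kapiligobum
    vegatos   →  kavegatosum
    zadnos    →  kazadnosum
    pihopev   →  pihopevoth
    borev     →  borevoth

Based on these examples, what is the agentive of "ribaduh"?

"ribaduh" has last vowel 'u'. The stems whose last vowel is 'u' (dubrapuh → nodubrapuh, belungud → nobelungud) add the prefix no-.
So ribaduh → noribaduh.

noribaduh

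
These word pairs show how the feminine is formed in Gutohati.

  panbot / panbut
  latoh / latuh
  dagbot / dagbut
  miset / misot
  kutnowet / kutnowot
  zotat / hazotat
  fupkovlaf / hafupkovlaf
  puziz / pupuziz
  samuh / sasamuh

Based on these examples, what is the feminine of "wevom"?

wevum

panbot and miset both end in -t yet inflect differently (panbut, misot), so the final letter is not what conditions the rule; the last vowel is.
"wevom" has last vowel 'o'. The stems whose last vowel is 'o' (panbot → panbut, latoh → latuh, dagbot → dagbut) change the last vowel to 'u'.
So wevom → wevum.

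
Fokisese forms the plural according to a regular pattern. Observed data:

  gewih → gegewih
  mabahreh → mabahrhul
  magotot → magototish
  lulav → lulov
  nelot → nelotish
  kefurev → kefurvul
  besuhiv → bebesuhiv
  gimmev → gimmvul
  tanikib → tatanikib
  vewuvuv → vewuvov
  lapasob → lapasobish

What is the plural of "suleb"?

"suleb" has last vowel 'e'. The stems whose last vowel is 'e' (gimmev → gimmvul, kefurev → kefurvul, mabahreh → mabahrhul) delete the last vowel and add -ul.
The other patterns: stems whose last vowel is 'o' add -ish; stems whose last vowel is 'a' or 'u' change the last vowel to 'o'; stems whose last vowel is 'i' repeat the first consonant+vowel as a prefix.
So suleb → sulbul.

sulbul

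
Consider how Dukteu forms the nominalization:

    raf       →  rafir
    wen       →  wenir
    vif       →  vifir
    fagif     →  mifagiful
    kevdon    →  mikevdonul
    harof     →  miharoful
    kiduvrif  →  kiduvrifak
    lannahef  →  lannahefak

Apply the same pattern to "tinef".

mitineful

raf and fagif both end in -f yet inflect differently (rafir, mifagiful), so the final letter is not what conditions the rule; the number of vowels is.
"tinef" has 2 vowels. The stems with 2 vowels (fagif → mifagiful, kevdon → mikevdonul, harof → miharoful) add mi- … -ul around the stem.
So tinef → mitineful.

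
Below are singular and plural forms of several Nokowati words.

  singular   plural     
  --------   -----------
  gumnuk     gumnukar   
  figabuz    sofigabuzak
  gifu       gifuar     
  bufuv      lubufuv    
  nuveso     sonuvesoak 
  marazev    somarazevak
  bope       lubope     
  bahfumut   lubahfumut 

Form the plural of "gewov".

"gewov" begins with g-. The stems beginning with g- (gifu → gifuar, gumnuk → gumnukar) add -ar.
The other patterns: stems beginning with b- add the prefix lu-; stems beginning with f-, m- or n- add so- … -ak around the stem.
So gewov → gewovar.

gewovar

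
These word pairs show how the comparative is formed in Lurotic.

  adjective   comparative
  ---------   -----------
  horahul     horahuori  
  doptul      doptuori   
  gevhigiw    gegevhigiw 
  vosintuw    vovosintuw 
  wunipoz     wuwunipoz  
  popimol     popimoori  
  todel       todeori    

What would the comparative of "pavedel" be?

pavedeori

popimol and wunipoz both have last vowel 'o' yet inflect differently (popimoori, wuwunipoz), so the last vowel is not what conditions the rule; the final letter is.
"pavedel" ends in -l. The stems ending in -l (doptul → doptuori, popimol → popimoori, todel → todeori) drop the final letter and add -ori.
The other pattern: stems ending in -w or -z repeat the first consonant+vowel as a prefix.
So pavedel → pavedeori.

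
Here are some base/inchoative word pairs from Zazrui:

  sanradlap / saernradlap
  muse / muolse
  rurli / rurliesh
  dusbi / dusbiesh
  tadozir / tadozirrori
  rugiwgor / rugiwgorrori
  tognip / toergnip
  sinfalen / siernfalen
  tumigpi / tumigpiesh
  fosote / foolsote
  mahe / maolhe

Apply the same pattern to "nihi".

nihiesh

"nihi" ends in -i. The stems ending in -i (dusbi → dusbiesh, rurli → rurliesh, tumigpi → tumigpiesh) add -esh.
The other patterns: stems ending in -r double the final consonant and add -ori; stems ending in -n or -p insert -er- after the first vowel; stems ending in -e insert -ol- after the first vowel.
So nihi → nihiesh.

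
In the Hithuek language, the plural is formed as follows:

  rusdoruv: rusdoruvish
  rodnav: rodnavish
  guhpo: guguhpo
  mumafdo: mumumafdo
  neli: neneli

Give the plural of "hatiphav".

hatiphavish

rodnav and guhpo both have 2 vowels yet inflect differently (rodnavish, guguhpo), so the number of vowels is not what conditions the rule; whether the stem ends in a vowel or a consonant is.
"hatiphav" ends in a consonant. The stems ending in a consonant (rusdoruv → rusdoruvish, rodnav → rodnavish) add -ish.
The other pattern: stems ending in a vowel repeat the first consonant+vowel as a prefix.
So hatiphav → hatiphavish.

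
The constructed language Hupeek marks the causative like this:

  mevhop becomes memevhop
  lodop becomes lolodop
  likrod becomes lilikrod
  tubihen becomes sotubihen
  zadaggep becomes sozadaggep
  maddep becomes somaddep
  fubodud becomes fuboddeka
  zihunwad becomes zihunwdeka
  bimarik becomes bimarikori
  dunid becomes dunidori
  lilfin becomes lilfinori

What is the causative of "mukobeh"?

somukobeh

mevhop and zadaggep both end in -p yet inflect differently (memevhop, sozadaggep), so the final letter is not what conditions the rule; the last vowel is.
"mukobeh" has last vowel 'e'. The stems whose last vowel is 'e' (tubihen → sotubihen, zadaggep → sozadaggep, maddep → somaddep) add the prefix so-.
So mukobeh → somukobeh.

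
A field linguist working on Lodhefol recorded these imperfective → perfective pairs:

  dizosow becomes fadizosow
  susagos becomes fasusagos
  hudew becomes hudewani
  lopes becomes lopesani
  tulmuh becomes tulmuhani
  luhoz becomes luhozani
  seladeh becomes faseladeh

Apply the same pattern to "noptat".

noptatani

hudew and dizosow both end in -w yet inflect differently (hudewani, fadizosow), so the final letter is not what conditions the rule; the number of vowels is.
"noptat" has 2 vowels. The stems with 2 vowels (luhoz → luhozani, hudew → hudewani, lopes → lopesani) add -ani.
So noptat → noptatani.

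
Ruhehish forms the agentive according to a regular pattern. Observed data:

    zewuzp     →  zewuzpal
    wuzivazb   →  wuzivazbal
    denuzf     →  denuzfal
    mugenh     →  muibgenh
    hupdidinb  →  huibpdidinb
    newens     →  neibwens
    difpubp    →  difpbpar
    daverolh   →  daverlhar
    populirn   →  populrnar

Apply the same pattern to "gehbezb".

gehbezbal

wuzivazb and hupdidinb both end in -b yet inflect differently (wuzivazbal, huibpdidinb), so the final letter is not what conditions the rule; the second-to-last letter is.
"gehbezb" has second-to-last letter 'z'. The stems whose second-to-last letter is 'z' (zewuzp → zewuzpal, wuzivazb → wuzivazbal, denuzf → denuzfal) add -al.
The other patterns: stems whose second-to-last letter is 'n' insert -ib- after the first vowel; stems whose second-to-last letter is 'b', 'l' or 'r' delete the last vowel and add -ar.
So gehbezb → gehbezbal.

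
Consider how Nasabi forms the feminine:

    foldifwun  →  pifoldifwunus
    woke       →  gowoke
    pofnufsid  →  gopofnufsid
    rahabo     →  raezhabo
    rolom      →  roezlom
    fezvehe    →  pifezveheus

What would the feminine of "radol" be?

fezvehe and woke both end in -e yet inflect differently (pifezveheus, gowoke), so the final letter is not what conditions the rule; the first letter is.
"radol" begins with r-. The stems beginning with r- (rahabo → raezhabo, rolom → roezlom) insert -ez- after the first vowel.
So radol → raezdol.

raezdol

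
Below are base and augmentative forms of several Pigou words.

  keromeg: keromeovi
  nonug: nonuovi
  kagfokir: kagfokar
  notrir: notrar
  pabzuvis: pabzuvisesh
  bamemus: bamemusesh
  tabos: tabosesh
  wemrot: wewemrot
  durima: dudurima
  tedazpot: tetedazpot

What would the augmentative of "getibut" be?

gegetibut

kagfokir and pabzuvis both have last vowel 'i' yet inflect differently (kagfokar, pabzuvisesh), so the last vowel is not what conditions the rule; the final letter is.
"getibut" ends in -t. The stems ending in -t (wemrot → wewemrot, tedazpot → tetedazpot) repeat the first consonant+vowel as a prefix.
So getibut → gegetibut.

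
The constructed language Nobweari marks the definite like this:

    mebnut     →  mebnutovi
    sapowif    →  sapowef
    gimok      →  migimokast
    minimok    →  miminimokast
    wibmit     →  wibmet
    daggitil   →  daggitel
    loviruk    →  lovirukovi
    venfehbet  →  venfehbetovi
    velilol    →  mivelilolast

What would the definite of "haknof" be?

mihaknofast

velilol and daggitil both end in -l yet inflect differently (mivelilolast, daggitel), so the final letter is not what conditions the rule; the last vowel is.
"haknof" has last vowel 'o'. The stems whose last vowel is 'o' (minimok → miminimokast, velilol → mivelilolast, gimok → migimokast) add mi- … -ast around the stem.
So haknof → mihaknofast.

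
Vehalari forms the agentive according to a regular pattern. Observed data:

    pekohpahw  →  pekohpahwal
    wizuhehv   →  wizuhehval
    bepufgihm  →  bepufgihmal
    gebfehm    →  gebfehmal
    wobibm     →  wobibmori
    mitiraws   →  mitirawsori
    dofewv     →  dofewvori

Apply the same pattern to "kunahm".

bepufgihm and wobibm both end in -m yet inflect differently (bepufgihmal, wobibmori), so the final letter is not what conditions the rule; the second-to-last letter is.
"kunahm" has second-to-last letter 'h'. The stems whose second-to-last letter is 'h' (pekohpahw → pekohpahwal, wizuhehv → wizuhehval, bepufgihm → bepufgihmal) add -al.
The other pattern: stems whose second-to-last letter is 'b' or 'w' add -ori.
So kunahm → kunahmal.

kunahmal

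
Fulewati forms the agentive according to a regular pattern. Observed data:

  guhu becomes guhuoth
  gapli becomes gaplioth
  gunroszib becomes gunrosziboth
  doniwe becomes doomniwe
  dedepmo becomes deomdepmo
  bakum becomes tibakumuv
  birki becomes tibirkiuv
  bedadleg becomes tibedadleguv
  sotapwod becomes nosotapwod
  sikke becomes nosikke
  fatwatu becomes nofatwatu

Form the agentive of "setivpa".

gapli and birki both end in -i yet inflect differently (gaplioth, tibirkiuv), so the final letter is not what conditions the rule; the first letter is.
"setivpa" begins with s-. The stems beginning with s- (sotapwod → nosotapwod, sikke → nosikke) add the prefix no-.
The other patterns: stems beginning with g- add -oth; stems beginning with d- insert -om- after the first vowel; stems beginning with b- add ti- … -uv around the stem.
So setivpa → nosetivpa.

nosetivpa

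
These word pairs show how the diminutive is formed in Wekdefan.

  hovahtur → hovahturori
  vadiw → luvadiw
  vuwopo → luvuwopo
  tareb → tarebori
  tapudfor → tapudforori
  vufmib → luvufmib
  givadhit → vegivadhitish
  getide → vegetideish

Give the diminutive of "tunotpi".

tunotpiori

vufmib and tareb both end in -b yet inflect differently (luvufmib, tarebori), so the final letter is not what conditions the rule; the first letter is.
"tunotpi" begins with t-. The stems beginning with t- (tapudfor → tapudforori, tareb → tarebori) add -ori.
The other patterns: stems beginning with g- add ve- … -ish around the stem; stems beginning with v- add the prefix lu-.
So tunotpi → tunotpiori.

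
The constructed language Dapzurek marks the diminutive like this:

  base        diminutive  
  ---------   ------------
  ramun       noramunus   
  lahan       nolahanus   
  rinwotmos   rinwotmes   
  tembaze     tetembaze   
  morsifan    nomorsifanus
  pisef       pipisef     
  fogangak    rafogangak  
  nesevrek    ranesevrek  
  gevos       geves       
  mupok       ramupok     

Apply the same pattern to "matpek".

lahan and fogangak both have last vowel 'a' yet inflect differently (nolahanus, rafogangak), so the last vowel is not what conditions the rule; the final letter is.
"matpek" ends in -k. The stems ending in -k (fogangak → rafogangak, mupok → ramupok, nesevrek → ranesevrek) add the prefix ra-.
So matpek → ramatpek.

ramatpek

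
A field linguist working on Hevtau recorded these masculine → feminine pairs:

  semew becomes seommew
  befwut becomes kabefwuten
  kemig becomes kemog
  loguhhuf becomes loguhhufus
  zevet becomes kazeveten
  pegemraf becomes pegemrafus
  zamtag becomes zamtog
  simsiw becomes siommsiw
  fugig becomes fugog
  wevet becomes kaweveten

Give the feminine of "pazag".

fugig and simsiw both have last vowel 'i' yet inflect differently (fugog, siommsiw), so the last vowel is not what conditions the rule; the final letter is.
"pazag" ends in -g. The stems ending in -g (fugig → fugog, zamtag → zamtog, kemig → kemog) change the last vowel to 'o'.
So pazag → pazog.

pazog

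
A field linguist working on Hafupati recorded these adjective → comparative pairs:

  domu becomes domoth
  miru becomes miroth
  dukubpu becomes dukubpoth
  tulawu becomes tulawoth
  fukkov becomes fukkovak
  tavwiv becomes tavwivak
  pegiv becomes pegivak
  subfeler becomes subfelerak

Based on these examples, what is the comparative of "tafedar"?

tafedarak

tulawu and tavwiv both begin with t- yet inflect differently (tulawoth, tavwivak), so the first letter is not what conditions the rule; the final letter is.
"tafedar" ends in -r. The one such stem in the data (subfeler → subfelerak) adds -ak, so the same rule applies.
So tafedar → tafedarak.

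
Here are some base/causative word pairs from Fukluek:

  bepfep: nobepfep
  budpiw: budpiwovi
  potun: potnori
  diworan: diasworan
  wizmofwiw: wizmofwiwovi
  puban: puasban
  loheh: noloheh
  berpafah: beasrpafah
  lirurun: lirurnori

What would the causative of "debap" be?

berpafah and loheh both end in -h yet inflect differently (beasrpafah, noloheh), so the final letter is not what conditions the rule; the last vowel is.
"debap" has last vowel 'a'. The stems whose last vowel is 'a' (diworan → diasworan, berpafah → beasrpafah, puban → puasban) insert -as- after the first vowel.
The other patterns: stems whose last vowel is 'e' add the prefix no-; stems whose last vowel is 'i' add -ovi; stems whose last vowel is 'u' delete the last vowel and add -ori.
So debap → deasbap.

deasbap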